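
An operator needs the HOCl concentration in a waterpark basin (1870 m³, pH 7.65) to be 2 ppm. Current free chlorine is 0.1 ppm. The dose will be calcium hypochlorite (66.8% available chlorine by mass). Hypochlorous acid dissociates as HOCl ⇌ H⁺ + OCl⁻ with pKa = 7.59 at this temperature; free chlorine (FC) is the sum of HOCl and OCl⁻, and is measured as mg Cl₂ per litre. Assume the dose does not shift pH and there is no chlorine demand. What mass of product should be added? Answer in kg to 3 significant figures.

11.7 kg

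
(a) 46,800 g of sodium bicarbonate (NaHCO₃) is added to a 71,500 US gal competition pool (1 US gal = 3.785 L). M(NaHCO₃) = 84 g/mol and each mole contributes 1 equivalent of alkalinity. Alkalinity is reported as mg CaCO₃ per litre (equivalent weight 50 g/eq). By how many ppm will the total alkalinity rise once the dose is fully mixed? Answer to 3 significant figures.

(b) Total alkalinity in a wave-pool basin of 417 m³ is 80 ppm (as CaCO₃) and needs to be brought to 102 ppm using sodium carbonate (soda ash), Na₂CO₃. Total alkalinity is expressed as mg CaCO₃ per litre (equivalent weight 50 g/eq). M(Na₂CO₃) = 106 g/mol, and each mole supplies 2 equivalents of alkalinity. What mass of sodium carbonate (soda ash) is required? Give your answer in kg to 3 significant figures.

(a) 103 ppm; (b) 9.72 kg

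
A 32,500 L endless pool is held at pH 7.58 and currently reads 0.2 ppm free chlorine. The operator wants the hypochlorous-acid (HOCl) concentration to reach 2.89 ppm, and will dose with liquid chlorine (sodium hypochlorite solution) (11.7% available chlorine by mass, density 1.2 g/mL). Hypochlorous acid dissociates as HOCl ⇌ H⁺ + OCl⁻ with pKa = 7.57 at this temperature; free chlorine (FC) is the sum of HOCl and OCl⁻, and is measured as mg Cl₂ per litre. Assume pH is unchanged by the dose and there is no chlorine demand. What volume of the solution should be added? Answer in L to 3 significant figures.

1.31 L

[OCl⁻]/[HOCl] = 10^(pH − pKa) = 10^(7.58 − 7.57) = 1.023; fraction as HOCl = 1/(1 + 1.023) = 0.4942.
Free chlorine required for 2.89 ppm HOCl: 2.89 / 0.4942 = 5.847 ppm.
FC to add: 5.847 − 0.2 = 5.647 mg/L as Cl₂.
Cl₂ equivalent: 5.647 mg/L × 32,500 L = 183.5 g.
Product at 11.7% available Cl: 183.5 / 0.117 = 1569 g.
Volume: 1569 g ÷ 1.2 g/mL = 1307 mL.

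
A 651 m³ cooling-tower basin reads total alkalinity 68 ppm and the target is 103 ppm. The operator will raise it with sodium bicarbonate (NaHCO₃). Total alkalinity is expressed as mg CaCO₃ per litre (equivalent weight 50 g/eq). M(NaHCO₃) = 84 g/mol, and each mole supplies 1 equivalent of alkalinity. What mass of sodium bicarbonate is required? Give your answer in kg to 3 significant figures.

38.3 kg

Volume: 651 m³ = 651,000 L.
Alkalinity to add: (103 − 68) = 35 mg/L as CaCO₃ × 651,000 L = 22,780 g as CaCO₃.
Equivalents: 22,780 g ÷ 50 g/eq = 455.7 eq.
NaHCO₃ supplies 1 eq per mole → 455.7 mol.
Mass: 455.7 mol × 84 g/mol = 38,280 g.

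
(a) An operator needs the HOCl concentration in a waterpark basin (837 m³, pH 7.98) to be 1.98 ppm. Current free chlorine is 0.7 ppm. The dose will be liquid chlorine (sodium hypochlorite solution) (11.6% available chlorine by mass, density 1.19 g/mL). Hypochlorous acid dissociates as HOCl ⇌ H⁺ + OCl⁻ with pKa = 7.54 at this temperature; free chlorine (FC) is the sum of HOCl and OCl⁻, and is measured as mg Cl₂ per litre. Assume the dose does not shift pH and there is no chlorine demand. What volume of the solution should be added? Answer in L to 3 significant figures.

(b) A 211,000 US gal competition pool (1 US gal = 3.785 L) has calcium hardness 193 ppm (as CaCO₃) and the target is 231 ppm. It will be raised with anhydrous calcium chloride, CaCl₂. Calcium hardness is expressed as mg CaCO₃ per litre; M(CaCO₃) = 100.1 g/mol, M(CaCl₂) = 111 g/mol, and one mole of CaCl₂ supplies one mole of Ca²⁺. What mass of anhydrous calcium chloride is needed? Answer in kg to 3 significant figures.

(a) 40.8 L; (b) 33.7 kg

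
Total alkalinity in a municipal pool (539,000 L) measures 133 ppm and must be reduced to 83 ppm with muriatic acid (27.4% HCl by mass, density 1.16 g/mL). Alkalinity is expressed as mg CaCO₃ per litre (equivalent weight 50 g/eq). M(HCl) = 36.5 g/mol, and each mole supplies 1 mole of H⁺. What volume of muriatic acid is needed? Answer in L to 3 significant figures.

Alkalinity to neutralize: (133 − 83) = 50 mg/L as CaCO₃ × 539,000 L = 26,950 g as CaCO₃.
Equivalents of H⁺ required: 26,950 ÷ 50 g/eq = 539 eq = 539 mol HCl.
Mass of HCl: 539 × 36.5 = 19,670 g.
Mass of 27.4% solution: 19,670 / 0.274 = 71,800 g.
Volume: 71,800 g ÷ 1.16 g/mL = 61,900 mL.

61.9 L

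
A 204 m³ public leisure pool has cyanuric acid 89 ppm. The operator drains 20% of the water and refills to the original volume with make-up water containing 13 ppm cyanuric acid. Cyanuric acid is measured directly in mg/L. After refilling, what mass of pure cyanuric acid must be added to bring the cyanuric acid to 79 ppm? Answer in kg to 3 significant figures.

Volume: 204 m³ = 204,000 L.
After draining 20% and refilling: 89 × 0.80 + 13 × 0.20 = 73.8 ppm.
Deficit to target: 79 − 73.8 = 5.2 mg/L.
Mass: 5.2 mg/L × 204,000 L = 1061 g cyanuric acid.

1.06 kg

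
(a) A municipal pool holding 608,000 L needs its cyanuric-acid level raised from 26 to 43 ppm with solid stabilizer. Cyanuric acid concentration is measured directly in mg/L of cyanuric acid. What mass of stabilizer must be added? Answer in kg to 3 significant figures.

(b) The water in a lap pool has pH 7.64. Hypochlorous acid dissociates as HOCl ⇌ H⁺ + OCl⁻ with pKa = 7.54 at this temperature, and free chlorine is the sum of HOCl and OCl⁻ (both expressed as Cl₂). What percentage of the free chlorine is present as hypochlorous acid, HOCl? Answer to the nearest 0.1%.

(a) 10.3 kg; (b) 44.3%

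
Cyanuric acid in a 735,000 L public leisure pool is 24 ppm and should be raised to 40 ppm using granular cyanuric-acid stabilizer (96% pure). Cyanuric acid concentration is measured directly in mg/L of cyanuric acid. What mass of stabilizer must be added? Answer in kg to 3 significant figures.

12.2 kg

CYA to add: (40 − 24) = 16 mg/L × 735,000 L = 11,760 g cyanuric acid.
At 96% purity: 11,760 / 0.96 = 12,250 g product.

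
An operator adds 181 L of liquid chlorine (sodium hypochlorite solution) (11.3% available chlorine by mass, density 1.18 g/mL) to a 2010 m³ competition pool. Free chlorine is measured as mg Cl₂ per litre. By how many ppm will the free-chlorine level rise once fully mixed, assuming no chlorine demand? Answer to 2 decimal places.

Volume: 2010 m³ = 2,010,000 L.
Mass of solution: 181 L × 1000 mL/L × 1.18 g/mL = 213,600 g.
Available chlorine delivered: 213,600 g × 0.113 = 24,130 g as Cl₂.
Concentration rise: 24,130 g / 2,010,000 L = 12.01 mg/L = 12.01 ppm.

12.01 ppm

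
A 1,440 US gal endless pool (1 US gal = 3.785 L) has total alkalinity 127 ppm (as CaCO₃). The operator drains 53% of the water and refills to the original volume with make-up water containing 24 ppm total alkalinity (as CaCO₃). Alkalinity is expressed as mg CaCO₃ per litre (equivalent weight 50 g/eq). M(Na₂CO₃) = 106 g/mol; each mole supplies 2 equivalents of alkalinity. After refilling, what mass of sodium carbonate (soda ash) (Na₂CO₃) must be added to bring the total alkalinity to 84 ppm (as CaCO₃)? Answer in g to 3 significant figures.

67.0 g

Volume: 1,440 US gal × 3.785 L/gal = 5,450 L.
After draining 53% and refilling: 127 × 0.47 + 24 × 0.53 = 72.41 ppm.
Deficit to target: 84 − 72.41 = 11.59 mg/L.
As CaCO₃: 11.59 mg/L × 5,450 L = 63.17 g; ÷ 50 g/eq ÷ 2 = 0.6317 mol Na₂CO₃.
Mass: 0.6317 × 106 = 66.96 g.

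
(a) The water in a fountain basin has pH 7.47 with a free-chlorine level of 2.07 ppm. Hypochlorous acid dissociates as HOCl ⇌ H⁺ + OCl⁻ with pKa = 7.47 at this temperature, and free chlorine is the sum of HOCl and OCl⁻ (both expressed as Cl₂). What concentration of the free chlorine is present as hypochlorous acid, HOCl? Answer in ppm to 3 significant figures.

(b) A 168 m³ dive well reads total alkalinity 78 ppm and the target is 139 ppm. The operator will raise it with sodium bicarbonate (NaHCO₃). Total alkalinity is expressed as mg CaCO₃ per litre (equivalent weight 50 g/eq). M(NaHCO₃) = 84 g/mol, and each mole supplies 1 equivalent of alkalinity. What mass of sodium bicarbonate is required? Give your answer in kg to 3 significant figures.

(a) 1.03 ppm; (b) 17.2 kg

(a) [OCl⁻]/[HOCl] = 10^(pH − pKa) = 10^(7.47 − 7.47) = 10^0.00 = 1.
(a) Fraction as HOCl = 1 / (1 + 1) = 0.5.
(a) HOCl = 0.5 × 2.07 ppm = 1.035 ppm.

(b) Volume: 168 m³ = 168,000 L.
(b) Alkalinity to add: (139 − 78) = 61 mg/L as CaCO₃ × 168,000 L = 10,250 g as CaCO₃.
(b) Equivalents: 10,250 g ÷ 50 g/eq = 205 eq.
(b) NaHCO₃ supplies 1 eq per mole → 205 mol.
(b) Mass: 205 mol × 84 g/mol = 17,220 g.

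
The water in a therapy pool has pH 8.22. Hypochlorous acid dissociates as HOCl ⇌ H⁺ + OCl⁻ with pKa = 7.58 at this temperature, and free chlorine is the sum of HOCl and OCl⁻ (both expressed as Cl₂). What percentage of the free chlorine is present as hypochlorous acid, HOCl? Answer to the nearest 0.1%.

[OCl⁻]/[HOCl] = 10^(pH − pKa) = 10^(8.22 − 7.58) = 10^0.64 = 4.365.
Fraction as HOCl = 1 / (1 + 4.365) = 0.1864.

18.6%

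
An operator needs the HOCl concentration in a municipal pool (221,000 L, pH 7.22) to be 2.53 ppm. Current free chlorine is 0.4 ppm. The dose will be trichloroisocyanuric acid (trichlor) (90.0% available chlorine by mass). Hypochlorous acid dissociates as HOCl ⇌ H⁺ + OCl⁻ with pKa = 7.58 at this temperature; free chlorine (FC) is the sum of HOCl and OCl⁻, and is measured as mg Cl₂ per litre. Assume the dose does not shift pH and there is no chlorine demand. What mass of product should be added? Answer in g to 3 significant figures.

[OCl⁻]/[HOCl] = 10^(pH − pKa) = 10^(7.22 − 7.58) = 0.4365; fraction as HOCl = 1/(1 + 0.4365) = 0.6961.
Free chlorine required for 2.53 ppm HOCl: 2.53 / 0.6961 = 3.634 ppm.
FC to add: 3.634 − 0.4 = 3.234 mg/L as Cl₂.
Cl₂ equivalent: 3.234 mg/L × 221,000 L = 714.8 g.
Product at 90.0% available Cl: 714.8 / 0.9 = 794.2 g.

794 g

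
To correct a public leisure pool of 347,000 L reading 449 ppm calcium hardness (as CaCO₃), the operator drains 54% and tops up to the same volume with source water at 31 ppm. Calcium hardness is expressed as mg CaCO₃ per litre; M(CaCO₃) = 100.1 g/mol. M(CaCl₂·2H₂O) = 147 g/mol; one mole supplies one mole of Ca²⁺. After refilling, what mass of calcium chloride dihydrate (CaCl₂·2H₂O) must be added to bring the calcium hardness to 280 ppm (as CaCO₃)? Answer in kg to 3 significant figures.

28.9 kg

After draining 54% and refilling: 449 × 0.46 + 31 × 0.54 = 223.28 ppm.
Deficit to target: 280 − 223.28 = 56.72 mg/L.
As CaCO₃: 56.72 mg/L × 347,000 L = 19,680 g; ÷ 100.1 = 196.6 mol Ca²⁺.
Mass: 196.6 × 147 = 28,900 g.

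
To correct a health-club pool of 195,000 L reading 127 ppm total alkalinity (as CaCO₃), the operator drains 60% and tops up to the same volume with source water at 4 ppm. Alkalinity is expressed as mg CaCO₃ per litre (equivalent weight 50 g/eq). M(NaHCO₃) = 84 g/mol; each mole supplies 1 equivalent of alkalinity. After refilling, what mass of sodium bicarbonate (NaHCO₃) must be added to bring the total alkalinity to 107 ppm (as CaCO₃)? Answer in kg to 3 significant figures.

17.6 kg

After draining 60% and refilling: 127 × 0.40 + 4 × 0.60 = 53.2 ppm.
Deficit to target: 107 − 53.2 = 53.8 mg/L.
As CaCO₃: 53.8 mg/L × 195,000 L = 10,490 g; ÷ 50 g/eq ÷ 1 = 209.8 mol NaHCO₃.
Mass: 209.8 × 84 = 17,620 g.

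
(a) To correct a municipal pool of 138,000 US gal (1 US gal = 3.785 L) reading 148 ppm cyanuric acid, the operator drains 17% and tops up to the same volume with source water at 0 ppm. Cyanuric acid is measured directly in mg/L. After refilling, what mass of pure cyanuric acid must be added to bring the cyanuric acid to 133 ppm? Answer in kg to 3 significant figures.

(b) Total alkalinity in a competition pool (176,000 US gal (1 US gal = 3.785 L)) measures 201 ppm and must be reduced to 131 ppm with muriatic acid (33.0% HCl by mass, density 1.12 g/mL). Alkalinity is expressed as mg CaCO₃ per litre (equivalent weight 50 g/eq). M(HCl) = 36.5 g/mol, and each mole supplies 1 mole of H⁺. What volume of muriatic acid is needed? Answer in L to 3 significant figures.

(a) Volume: 138,000 US gal × 3.785 L/gal = 522,330 L.
(a) After draining 17% and refilling: 148 × 0.83 + 0 × 0.17 = 122.84 ppm.
(a) Deficit to target: 133 − 122.84 = 10.16 mg/L.
(a) Mass: 10.16 mg/L × 522,330 L = 5307 g cyanuric acid.

(b) Volume: 176,000 US gal × 3.785 L/gal = 666,160 L.
(b) Alkalinity to neutralize: (201 − 131) = 70 mg/L as CaCO₃ × 666,160 L = 46,630 g as CaCO₃.
(b) Equivalents of H⁺ required: 46,630 ÷ 50 g/eq = 932.6 eq = 932.6 mol HCl.
(b) Mass of HCl: 932.6 × 36.5 = 34,040 g.
(b) Mass of 33.0% solution: 34,040 / 0.33 = 103,200 g.
(b) Volume: 103,200 g ÷ 1.12 g/mL = 92,100 mL.

(a) 5.31 kg; (b) 92.1 L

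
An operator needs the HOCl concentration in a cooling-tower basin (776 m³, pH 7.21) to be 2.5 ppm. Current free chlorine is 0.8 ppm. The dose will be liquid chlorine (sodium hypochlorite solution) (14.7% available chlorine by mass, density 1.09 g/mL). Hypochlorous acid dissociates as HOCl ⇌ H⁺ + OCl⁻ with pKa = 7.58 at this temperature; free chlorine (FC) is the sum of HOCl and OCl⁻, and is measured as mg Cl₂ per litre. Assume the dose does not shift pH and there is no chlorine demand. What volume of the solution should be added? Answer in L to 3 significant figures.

13.4 L

Volume: 776 m³ = 776,000 L.
[OCl⁻]/[HOCl] = 10^(pH − pKa) = 10^(7.21 − 7.58) = 0.4266; fraction as HOCl = 1/(1 + 0.4266) = 0.701.
Free chlorine required for 2.5 ppm HOCl: 2.5 / 0.701 = 3.566 ppm.
FC to add: 3.566 − 0.8 = 2.766 mg/L as Cl₂.
Cl₂ equivalent: 2.766 mg/L × 776,000 L = 2147 g.
Product at 14.7% available Cl: 2147 / 0.147 = 14,600 g.
Volume: 14,600 g ÷ 1.09 g/mL = 13,400 mL.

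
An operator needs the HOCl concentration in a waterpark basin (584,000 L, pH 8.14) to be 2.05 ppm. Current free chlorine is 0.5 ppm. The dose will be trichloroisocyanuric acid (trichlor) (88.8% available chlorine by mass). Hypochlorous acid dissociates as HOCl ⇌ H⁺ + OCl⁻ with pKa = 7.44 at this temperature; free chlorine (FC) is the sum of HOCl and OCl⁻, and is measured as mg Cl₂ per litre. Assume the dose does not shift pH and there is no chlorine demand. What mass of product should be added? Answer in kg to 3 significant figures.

7.78 kg

[OCl⁻]/[HOCl] = 10^(pH − pKa) = 10^(8.14 − 7.44) = 5.012; fraction as HOCl = 1/(1 + 5.012) = 0.1663.
Free chlorine required for 2.05 ppm HOCl: 2.05 / 0.1663 = 12.32 ppm.
FC to add: 12.32 − 0.5 = 11.82 mg/L as Cl₂.
Cl₂ equivalent: 11.82 mg/L × 584,000 L = 6905 g.
Product at 88.8% available Cl: 6905 / 0.888 = 7776 g.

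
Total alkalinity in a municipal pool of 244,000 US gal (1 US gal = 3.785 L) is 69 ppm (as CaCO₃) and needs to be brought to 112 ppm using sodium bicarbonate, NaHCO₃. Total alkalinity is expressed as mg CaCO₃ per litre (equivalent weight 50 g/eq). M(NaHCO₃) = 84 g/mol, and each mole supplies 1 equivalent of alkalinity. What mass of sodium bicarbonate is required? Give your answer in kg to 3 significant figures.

66.7 kg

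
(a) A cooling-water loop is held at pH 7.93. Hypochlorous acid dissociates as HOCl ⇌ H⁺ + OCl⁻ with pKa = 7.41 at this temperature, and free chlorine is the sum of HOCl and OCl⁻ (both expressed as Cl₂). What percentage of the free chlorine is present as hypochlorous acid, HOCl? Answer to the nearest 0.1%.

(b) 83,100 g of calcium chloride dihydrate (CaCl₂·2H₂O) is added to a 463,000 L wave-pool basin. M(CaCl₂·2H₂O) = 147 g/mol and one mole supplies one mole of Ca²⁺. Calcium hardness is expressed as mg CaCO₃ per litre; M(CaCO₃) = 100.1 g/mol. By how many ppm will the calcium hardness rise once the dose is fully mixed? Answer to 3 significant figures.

(a) 23.2%; (b) 122 ppm

(a) [OCl⁻]/[HOCl] = 10^(pH − pKa) = 10^(7.93 − 7.41) = 10^0.52 = 3.311.
(a) Fraction as HOCl = 1 / (1 + 3.311) = 0.2319.

(b) Moles of Ca²⁺: 83,100 g ÷ 147 g/mol = 565.3 mol.
(b) As CaCO₃: 565.3 mol × 100.1 g/mol = 56,590 g.
(b) Rise: 56,590 g / 463,000 L × 1000 = 122.2 mg/L.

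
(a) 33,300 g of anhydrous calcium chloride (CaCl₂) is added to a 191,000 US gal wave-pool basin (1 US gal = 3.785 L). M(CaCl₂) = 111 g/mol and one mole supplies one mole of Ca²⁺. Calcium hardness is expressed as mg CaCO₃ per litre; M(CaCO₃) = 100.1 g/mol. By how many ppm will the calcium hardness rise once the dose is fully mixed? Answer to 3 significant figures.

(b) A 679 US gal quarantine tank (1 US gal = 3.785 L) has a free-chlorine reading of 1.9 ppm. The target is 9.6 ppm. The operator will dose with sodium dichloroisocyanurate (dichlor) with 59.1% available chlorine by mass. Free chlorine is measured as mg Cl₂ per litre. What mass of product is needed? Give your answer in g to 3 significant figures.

(a) 41.5 ppm; (b) 33.5 g

(a) Volume: 191,000 US gal × 3.785 L/gal = 722,935 L.
(a) Moles of Ca²⁺: 33,300 g ÷ 111 g/mol = 300 mol.
(a) As CaCO₃: 300 mol × 100.1 g/mol = 30,030 g.
(a) Rise: 30,030 g / 722,935 L × 1000 = 41.54 mg/L.

(b) Volume: 679 US gal × 3.785 L/gal = 2,570 L.
(b) Chlorine deficit: 9.6 − 1.9 = 7.7 ppm = 7.7 mg/L as Cl₂.
(b) Cl₂ equivalent needed: 7.7 mg/L × 2,570 L = 19,790 mg = 19.79 g.
(b) Product at 59.1% available chlorine: 19.79 / 0.591 = 33.48 g.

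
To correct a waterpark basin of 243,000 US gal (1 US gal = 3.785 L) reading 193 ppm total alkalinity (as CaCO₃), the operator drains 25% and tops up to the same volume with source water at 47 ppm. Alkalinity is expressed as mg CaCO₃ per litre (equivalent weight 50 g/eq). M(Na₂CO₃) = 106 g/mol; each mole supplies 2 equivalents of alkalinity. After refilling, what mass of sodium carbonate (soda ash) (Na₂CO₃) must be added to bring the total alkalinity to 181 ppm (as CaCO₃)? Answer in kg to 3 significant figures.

23.9 kg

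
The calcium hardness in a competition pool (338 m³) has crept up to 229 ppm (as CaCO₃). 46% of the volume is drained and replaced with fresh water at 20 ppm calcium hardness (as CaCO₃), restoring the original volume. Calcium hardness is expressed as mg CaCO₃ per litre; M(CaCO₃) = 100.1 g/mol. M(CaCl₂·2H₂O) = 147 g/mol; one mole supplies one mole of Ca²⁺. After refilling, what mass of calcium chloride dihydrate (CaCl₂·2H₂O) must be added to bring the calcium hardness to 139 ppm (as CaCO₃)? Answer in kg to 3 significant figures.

Volume: 338 m³ = 338,000 L.
After draining 46% and refilling: 229 × 0.54 + 20 × 0.46 = 132.86 ppm.
Deficit to target: 139 − 132.86 = 6.14 mg/L.
As CaCO₃: 6.14 mg/L × 338,000 L = 2075 g; ÷ 100.1 = 20.73 mol Ca²⁺.
Mass: 20.73 × 147 = 3048 g.

3.05 kg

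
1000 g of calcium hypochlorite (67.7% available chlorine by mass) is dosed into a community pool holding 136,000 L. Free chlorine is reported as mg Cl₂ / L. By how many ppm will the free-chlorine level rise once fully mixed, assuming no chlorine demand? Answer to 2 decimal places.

4.98 ppm

Available chlorine delivered: 1000 g × 0.677 = 677 g as Cl₂.
Concentration rise: 677 g / 136,000 L = 4.978 mg/L = 4.98 ppm.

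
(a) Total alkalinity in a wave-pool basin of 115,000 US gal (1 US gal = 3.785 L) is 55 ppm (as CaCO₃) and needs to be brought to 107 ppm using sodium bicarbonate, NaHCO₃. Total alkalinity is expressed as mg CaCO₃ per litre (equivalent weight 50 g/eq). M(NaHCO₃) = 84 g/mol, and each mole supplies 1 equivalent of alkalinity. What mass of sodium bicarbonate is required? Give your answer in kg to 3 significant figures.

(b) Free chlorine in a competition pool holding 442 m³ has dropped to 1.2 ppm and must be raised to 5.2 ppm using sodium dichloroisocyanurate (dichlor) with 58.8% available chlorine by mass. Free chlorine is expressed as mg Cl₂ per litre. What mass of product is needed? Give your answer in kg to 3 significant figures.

(a) Volume: 115,000 US gal × 3.785 L/gal = 435,275 L.
(a) Alkalinity to add: (107 − 55) = 52 mg/L as CaCO₃ × 435,275 L = 22,630 g as CaCO₃.
(a) Equivalents: 22,630 g ÷ 50 g/eq = 452.7 eq.
(a) NaHCO₃ supplies 1 eq per mole → 452.7 mol.
(a) Mass: 452.7 mol × 84 g/mol = 38,030 g.

(b) Volume: 442 m³ = 442,000 L.
(b) Chlorine deficit: 5.2 − 1.2 = 4 ppm = 4 mg/L as Cl₂.
(b) Cl₂ equivalent needed: 4 mg/L × 442,000 L = 1,768,000 mg = 1768 g.
(b) Product at 58.8% available chlorine: 1768 / 0.588 = 3007 g.

(a) 38.0 kg; (b) 3.01 kg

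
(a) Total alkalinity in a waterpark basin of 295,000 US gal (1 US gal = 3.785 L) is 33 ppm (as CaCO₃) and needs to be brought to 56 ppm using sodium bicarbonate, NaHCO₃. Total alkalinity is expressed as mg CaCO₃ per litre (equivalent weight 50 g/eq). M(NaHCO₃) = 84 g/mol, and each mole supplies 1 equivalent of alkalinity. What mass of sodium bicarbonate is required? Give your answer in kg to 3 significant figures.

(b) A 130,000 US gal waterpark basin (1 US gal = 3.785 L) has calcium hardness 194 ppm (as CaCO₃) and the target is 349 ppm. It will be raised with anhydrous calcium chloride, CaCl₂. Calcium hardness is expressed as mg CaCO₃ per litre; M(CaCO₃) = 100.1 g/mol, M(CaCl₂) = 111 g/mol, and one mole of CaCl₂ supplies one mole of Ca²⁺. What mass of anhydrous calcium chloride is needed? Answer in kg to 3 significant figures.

(a) 43.1 kg; (b) 84.6 kg

(a) Volume: 295,000 US gal × 3.785 L/gal = 1,116,575 L.
(a) Alkalinity to add: (56 − 33) = 23 mg/L as CaCO₃ × 1,116,575 L = 25,680 g as CaCO₃.
(a) Equivalents: 25,680 g ÷ 50 g/eq = 513.6 eq.
(a) NaHCO₃ supplies 1 eq per mole → 513.6 mol.
(a) Mass: 513.6 mol × 84 g/mol = 43,140 g.

(b) Volume: 130,000 US gal × 3.785 L/gal = 492,050 L.
(b) Hardness to add: (349 − 194) = 155 mg/L as CaCO₃ × 492,050 L = 76,270 g as CaCO₃.
(b) Moles of Ca²⁺ (1 mol Ca²⁺ ≡ 1 mol CaCO₃): 76,270 / 100.1 g/mol = 761.9 mol.
(b) Mass of CaCl₂: 761.9 × 111 = 84,570 g.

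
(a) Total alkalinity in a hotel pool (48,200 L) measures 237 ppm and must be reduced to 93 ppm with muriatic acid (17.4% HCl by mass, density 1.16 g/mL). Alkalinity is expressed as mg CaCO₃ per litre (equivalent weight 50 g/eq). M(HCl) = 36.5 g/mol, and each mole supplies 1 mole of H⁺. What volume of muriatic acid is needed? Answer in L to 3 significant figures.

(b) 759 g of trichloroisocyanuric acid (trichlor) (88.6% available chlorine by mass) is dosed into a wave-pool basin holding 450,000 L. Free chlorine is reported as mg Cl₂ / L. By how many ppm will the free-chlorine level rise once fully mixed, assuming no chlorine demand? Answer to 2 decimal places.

(a) Alkalinity to neutralize: (237 − 93) = 144 mg/L as CaCO₃ × 48,200 L = 6941 g as CaCO₃.
(a) Equivalents of H⁺ required: 6941 ÷ 50 g/eq = 138.8 eq = 138.8 mol HCl.
(a) Mass of HCl: 138.8 × 36.5 = 5067 g.
(a) Mass of 17.4% solution: 5067 / 0.174 = 29,120 g.
(a) Volume: 29,120 g ÷ 1.16 g/mL = 25,100 mL.

(b) Available chlorine delivered: 759 g × 0.886 = 672.5 g as Cl₂.
(b) Concentration rise: 672.5 g / 450,000 L = 1.494 mg/L = 1.49 ppm.

(a) 25.1 L; (b) 1.49 ppm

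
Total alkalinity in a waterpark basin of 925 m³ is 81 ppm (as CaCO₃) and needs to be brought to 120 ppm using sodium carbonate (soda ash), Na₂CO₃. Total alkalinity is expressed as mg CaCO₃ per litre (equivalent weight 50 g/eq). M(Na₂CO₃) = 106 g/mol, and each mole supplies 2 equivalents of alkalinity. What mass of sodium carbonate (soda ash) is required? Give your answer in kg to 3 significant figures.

Volume: 925 m³ = 925,000 L.
Alkalinity to add: (120 − 81) = 39 mg/L as CaCO₃ × 925,000 L = 36,080 g as CaCO₃.
Equivalents: 36,080 g ÷ 50 g/eq = 721.5 eq.
Each mole of Na₂CO₃ supplies 2 eq, so 721.5 / 2 = 360.8 mol.
Mass: 360.8 mol × 106 g/mol = 38,240 g.

38.2 kg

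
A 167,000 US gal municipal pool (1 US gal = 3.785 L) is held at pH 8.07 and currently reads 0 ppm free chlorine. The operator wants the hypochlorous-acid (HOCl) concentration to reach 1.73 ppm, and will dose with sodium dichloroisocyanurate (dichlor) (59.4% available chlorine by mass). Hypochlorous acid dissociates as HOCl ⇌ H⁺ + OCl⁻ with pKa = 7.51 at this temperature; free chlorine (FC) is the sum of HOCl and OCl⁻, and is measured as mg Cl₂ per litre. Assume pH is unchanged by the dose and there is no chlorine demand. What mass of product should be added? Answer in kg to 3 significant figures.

Volume: 167,000 US gal × 3.785 L/gal = 632,095 L.
[OCl⁻]/[HOCl] = 10^(pH − pKa) = 10^(8.07 − 7.51) = 3.631; fraction as HOCl = 1/(1 + 3.631) = 0.2159.
Free chlorine required for 1.73 ppm HOCl: 1.73 / 0.2159 = 8.011 ppm.
FC to add: 8.011 − 0 = 8.011 mg/L as Cl₂.
Cl₂ equivalent: 8.011 mg/L × 632,095 L = 5064 g.
Product at 59.4% available Cl: 5064 / 0.594 = 8525 g.

8.53 kg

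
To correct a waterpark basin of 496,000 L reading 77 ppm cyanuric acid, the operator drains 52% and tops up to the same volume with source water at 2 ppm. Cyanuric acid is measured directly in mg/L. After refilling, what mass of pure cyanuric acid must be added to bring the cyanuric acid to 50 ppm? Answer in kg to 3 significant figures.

5.95 kg

After draining 52% and refilling: 77 × 0.48 + 2 × 0.52 = 38 ppm.
Deficit to target: 50 − 38 = 12 mg/L.
Mass: 12 mg/L × 496,000 L = 5952 g cyanuric acid.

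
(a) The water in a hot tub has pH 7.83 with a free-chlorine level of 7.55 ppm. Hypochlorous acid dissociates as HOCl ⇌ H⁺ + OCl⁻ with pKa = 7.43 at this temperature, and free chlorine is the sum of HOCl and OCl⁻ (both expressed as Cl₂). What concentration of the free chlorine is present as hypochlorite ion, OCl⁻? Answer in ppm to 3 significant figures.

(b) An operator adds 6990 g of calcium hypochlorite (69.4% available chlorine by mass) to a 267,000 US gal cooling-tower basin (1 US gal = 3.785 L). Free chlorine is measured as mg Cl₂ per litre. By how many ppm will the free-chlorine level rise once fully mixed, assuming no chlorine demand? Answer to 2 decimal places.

(a) 5.40 ppm; (b) 4.80 ppm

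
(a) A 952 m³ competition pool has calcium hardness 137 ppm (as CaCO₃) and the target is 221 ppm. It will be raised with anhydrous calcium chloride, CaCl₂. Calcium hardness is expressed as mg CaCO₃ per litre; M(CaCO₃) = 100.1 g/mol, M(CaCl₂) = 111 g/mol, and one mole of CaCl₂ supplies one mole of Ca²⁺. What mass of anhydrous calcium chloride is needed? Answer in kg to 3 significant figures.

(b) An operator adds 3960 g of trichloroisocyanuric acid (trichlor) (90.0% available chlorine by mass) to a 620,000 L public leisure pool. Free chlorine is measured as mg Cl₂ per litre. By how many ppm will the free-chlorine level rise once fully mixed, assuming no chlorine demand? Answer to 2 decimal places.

(a) 88.7 kg; (b) 5.75 ppm

(a) Volume: 952 m³ = 952,000 L.
(a) Hardness to add: (221 − 137) = 84 mg/L as CaCO₃ × 952,000 L = 79,970 g as CaCO₃.
(a) Moles of Ca²⁺ (1 mol Ca²⁺ ≡ 1 mol CaCO₃): 79,970 / 100.1 g/mol = 798.9 mol.
(a) Mass of CaCl₂: 798.9 × 111 = 88,680 g.

(b) Available chlorine delivered: 3960 g × 0.9 = 3564 g as Cl₂.
(b) Concentration rise: 3564 g / 620,000 L = 5.748 mg/L = 5.75 ppm.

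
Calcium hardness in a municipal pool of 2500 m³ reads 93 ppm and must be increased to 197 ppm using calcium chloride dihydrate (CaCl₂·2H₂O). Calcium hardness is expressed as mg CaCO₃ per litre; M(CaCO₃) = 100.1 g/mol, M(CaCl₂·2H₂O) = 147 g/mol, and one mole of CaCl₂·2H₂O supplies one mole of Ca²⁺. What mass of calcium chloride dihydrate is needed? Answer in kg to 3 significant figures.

Volume: 2500 m³ = 2,500,000 L.
Hardness to add: (197 − 93) = 104 mg/L as CaCO₃ × 2,500,000 L = 260,000 g as CaCO₃.
Moles of Ca²⁺ (1 mol Ca²⁺ ≡ 1 mol CaCO₃): 260,000 / 100.1 g/mol = 2597 mol.
Mass of CaCl₂·2H₂O: 2597 × 147 = 381,800 g.

382 kg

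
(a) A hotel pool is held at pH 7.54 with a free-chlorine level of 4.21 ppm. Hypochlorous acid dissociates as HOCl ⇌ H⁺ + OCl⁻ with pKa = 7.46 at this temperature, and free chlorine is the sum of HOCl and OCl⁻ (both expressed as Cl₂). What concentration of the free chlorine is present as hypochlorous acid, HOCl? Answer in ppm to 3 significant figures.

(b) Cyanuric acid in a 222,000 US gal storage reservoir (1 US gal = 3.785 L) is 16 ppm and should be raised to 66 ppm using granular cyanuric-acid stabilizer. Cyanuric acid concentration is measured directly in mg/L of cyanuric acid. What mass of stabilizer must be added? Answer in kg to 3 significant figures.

(a) [OCl⁻]/[HOCl] = 10^(pH − pKa) = 10^(7.54 − 7.46) = 10^0.08 = 1.202.
(a) Fraction as HOCl = 1 / (1 + 1.202) = 0.4541.
(a) HOCl = 0.4541 × 4.21 ppm = 1.912 ppm.

(b) Volume: 222,000 US gal × 3.785 L/gal = 840,270 L.
(b) CYA to add: (66 − 16) = 50 mg/L × 840,270 L = 42,010 g cyanuric acid.

(a) 1.91 ppm; (b) 42.0 kg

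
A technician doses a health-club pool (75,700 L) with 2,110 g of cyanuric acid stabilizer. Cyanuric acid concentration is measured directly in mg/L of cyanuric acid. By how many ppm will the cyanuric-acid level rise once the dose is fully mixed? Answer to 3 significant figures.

27.9 ppm

Rise: 2,110 g / 75,700 L × 1000 = 27.87 mg/L.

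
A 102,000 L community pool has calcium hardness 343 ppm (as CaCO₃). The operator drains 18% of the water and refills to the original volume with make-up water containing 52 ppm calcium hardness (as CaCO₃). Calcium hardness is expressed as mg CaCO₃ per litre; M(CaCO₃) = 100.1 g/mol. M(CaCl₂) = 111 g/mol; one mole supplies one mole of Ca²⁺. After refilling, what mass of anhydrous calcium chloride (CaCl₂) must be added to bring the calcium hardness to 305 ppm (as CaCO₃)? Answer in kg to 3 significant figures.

1.63 kg

After draining 18% and refilling: 343 × 0.82 + 52 × 0.18 = 290.62 ppm.
Deficit to target: 305 − 290.62 = 14.38 mg/L.
As CaCO₃: 14.38 mg/L × 102,000 L = 1467 g; ÷ 100.1 = 14.65 mol Ca²⁺.
Mass: 14.65 × 111 = 1626 g.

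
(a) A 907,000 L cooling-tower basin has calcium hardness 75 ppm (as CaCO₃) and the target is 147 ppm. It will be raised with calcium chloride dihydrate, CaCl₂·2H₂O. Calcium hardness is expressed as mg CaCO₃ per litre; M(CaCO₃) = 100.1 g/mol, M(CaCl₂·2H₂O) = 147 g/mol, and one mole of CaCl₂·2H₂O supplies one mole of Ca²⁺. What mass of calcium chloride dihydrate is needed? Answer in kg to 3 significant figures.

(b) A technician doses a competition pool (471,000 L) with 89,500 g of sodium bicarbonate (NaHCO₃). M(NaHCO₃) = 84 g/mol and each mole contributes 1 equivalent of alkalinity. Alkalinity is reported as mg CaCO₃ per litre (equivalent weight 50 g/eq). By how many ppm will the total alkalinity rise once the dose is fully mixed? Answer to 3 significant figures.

(a) Hardness to add: (147 − 75) = 72 mg/L as CaCO₃ × 907,000 L = 65,300 g as CaCO₃.
(a) Moles of Ca²⁺ (1 mol Ca²⁺ ≡ 1 mol CaCO₃): 65,300 / 100.1 g/mol = 652.4 mol.
(a) Mass of CaCl₂·2H₂O: 652.4 × 147 = 95,900 g.

(b) Moles of NaHCO₃: 89,500 g ÷ 84 g/mol = 1065 mol → 1065 eq of alkalinity.
(b) As CaCO₃: 1065 eq × 50 g/eq = 53,270 g.
(b) Rise: 53,270 g / 471,000 L × 1000 = 113.1 mg/L.

(a) 95.9 kg; (b) 113 ppm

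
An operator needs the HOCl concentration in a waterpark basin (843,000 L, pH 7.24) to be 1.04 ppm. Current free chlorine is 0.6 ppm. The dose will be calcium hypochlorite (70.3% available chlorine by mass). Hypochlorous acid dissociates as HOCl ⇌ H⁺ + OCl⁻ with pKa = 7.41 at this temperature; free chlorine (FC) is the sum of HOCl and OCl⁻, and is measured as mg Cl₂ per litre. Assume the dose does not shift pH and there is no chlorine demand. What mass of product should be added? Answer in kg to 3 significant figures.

1.37 kg

[OCl⁻]/[HOCl] = 10^(pH − pKa) = 10^(7.24 − 7.41) = 0.6761; fraction as HOCl = 1/(1 + 0.6761) = 0.5966.
Free chlorine required for 1.04 ppm HOCl: 1.04 / 0.5966 = 1.743 ppm.
FC to add: 1.743 − 0.6 = 1.143 mg/L as Cl₂.
Cl₂ equivalent: 1.143 mg/L × 843,000 L = 963.7 g.
Product at 70.3% available Cl: 963.7 / 0.703 = 1371 g.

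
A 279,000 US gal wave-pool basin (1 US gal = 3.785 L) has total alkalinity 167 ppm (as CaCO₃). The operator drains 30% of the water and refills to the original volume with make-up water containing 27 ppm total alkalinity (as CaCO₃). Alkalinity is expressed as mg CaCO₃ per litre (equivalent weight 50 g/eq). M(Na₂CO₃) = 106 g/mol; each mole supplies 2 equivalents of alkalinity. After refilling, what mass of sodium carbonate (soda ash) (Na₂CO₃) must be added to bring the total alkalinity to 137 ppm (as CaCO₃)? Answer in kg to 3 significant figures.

13.4 kg

Volume: 279,000 US gal × 3.785 L/gal = 1,056,015 L.
After draining 30% and refilling: 167 × 0.70 + 27 × 0.30 = 125 ppm.
Deficit to target: 137 − 125 = 12 mg/L.
As CaCO₃: 12 mg/L × 1,056,015 L = 12,670 g; ÷ 50 g/eq ÷ 2 = 126.7 mol Na₂CO₃.
Mass: 126.7 × 106 = 13,430 g.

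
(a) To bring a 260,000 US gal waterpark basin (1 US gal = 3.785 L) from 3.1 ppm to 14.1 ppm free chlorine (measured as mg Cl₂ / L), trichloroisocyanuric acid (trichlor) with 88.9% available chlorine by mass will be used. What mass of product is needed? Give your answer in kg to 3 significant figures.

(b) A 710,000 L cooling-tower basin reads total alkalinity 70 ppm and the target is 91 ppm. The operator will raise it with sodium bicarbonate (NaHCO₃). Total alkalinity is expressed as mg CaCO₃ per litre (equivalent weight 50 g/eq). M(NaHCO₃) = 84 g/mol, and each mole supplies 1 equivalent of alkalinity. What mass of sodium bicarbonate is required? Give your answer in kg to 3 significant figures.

(a) 12.2 kg; (b) 25.0 kg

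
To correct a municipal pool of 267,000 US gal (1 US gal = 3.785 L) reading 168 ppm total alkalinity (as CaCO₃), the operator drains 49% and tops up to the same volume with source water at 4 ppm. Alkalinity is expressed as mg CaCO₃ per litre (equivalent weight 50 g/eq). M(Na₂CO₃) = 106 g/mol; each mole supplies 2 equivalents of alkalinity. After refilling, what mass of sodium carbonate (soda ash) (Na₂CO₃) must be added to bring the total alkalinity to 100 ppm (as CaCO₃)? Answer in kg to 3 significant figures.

13.2 kg

Volume: 267,000 US gal × 3.785 L/gal = 1,010,595 L.
After draining 49% and refilling: 168 × 0.51 + 4 × 0.49 = 87.64 ppm.
Deficit to target: 100 − 87.64 = 12.36 mg/L.
As CaCO₃: 12.36 mg/L × 1,010,595 L = 12,490 g; ÷ 50 g/eq ÷ 2 = 124.9 mol Na₂CO₃.
Mass: 124.9 × 106 = 13,240 g.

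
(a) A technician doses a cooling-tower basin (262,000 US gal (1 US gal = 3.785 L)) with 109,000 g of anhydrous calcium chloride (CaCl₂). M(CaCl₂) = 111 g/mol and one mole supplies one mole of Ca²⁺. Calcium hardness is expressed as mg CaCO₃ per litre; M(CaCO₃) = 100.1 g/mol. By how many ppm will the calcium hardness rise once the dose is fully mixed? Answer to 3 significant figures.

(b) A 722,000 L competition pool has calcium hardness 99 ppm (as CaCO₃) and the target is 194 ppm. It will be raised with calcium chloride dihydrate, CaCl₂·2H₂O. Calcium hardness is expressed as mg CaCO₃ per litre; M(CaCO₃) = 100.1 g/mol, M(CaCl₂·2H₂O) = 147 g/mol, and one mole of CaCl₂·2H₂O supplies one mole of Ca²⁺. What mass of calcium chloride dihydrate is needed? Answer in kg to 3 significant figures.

(a) Volume: 262,000 US gal × 3.785 L/gal = 991,670 L.
(a) Moles of Ca²⁺: 109,000 g ÷ 111 g/mol = 982 mol.
(a) As CaCO₃: 982 mol × 100.1 g/mol = 98,300 g.
(a) Rise: 98,300 g / 991,670 L × 1000 = 99.12 mg/L.

(b) Hardness to add: (194 − 99) = 95 mg/L as CaCO₃ × 722,000 L = 68,590 g as CaCO₃.
(b) Moles of Ca²⁺ (1 mol Ca²⁺ ≡ 1 mol CaCO₃): 68,590 / 100.1 g/mol = 685.2 mol.
(b) Mass of CaCl₂·2H₂O: 685.2 × 147 = 100,700 g.

(a) 99.1 ppm; (b) 101 kg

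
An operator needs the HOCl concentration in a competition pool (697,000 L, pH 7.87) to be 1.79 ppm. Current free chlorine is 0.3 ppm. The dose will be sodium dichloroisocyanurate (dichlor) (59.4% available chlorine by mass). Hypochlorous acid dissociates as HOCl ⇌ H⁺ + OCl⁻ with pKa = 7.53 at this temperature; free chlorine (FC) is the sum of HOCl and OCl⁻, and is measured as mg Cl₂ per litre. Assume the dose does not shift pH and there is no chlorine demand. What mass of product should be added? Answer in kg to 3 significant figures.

6.34 kg

[OCl⁻]/[HOCl] = 10^(pH − pKa) = 10^(7.87 − 7.53) = 2.188; fraction as HOCl = 1/(1 + 2.188) = 0.3137.
Free chlorine required for 1.79 ppm HOCl: 1.79 / 0.3137 = 5.706 ppm.
FC to add: 5.706 − 0.3 = 5.406 mg/L as Cl₂.
Cl₂ equivalent: 5.406 mg/L × 697,000 L = 3768 g.
Product at 59.4% available Cl: 3768 / 0.594 = 6344 g.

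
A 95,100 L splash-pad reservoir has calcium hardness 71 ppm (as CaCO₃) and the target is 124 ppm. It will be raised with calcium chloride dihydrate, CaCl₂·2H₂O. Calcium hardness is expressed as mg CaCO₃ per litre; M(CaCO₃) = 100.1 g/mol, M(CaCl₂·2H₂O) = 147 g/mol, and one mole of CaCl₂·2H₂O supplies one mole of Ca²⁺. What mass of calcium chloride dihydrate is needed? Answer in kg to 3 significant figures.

7.40 kg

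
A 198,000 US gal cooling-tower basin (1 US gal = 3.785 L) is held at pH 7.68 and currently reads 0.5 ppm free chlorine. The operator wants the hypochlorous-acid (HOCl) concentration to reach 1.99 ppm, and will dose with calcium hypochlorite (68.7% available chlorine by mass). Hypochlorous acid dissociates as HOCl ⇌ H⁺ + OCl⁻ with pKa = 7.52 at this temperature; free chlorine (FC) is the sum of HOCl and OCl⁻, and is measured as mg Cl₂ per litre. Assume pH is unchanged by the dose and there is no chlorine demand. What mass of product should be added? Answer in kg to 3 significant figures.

4.76 kg

Volume: 198,000 US gal × 3.785 L/gal = 749,430 L.
[OCl⁻]/[HOCl] = 10^(pH − pKa) = 10^(7.68 − 7.52) = 1.445; fraction as HOCl = 1/(1 + 1.445) = 0.4089.
Free chlorine required for 1.99 ppm HOCl: 1.99 / 0.4089 = 4.866 ppm.
FC to add: 4.866 − 0.5 = 4.366 mg/L as Cl₂.
Cl₂ equivalent: 4.366 mg/L × 749,430 L = 3272 g.
Product at 68.7% available Cl: 3272 / 0.687 = 4763 g.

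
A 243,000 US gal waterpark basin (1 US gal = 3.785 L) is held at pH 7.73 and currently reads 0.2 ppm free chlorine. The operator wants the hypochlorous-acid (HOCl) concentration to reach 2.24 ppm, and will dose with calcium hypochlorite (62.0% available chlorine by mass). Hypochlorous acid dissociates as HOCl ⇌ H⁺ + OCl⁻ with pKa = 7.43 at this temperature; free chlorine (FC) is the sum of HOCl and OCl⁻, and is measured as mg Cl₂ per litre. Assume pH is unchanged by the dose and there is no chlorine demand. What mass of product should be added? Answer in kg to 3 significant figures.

9.66 kg

Volume: 243,000 US gal × 3.785 L/gal = 919,755 L.
[OCl⁻]/[HOCl] = 10^(pH − pKa) = 10^(7.73 − 7.43) = 1.995; fraction as HOCl = 1/(1 + 1.995) = 0.3339.
Free chlorine required for 2.24 ppm HOCl: 2.24 / 0.3339 = 6.709 ppm.
FC to add: 6.709 − 0.2 = 6.509 mg/L as Cl₂.
Cl₂ equivalent: 6.509 mg/L × 919,755 L = 5987 g.
Product at 62.0% available Cl: 5987 / 0.62 = 9657 g.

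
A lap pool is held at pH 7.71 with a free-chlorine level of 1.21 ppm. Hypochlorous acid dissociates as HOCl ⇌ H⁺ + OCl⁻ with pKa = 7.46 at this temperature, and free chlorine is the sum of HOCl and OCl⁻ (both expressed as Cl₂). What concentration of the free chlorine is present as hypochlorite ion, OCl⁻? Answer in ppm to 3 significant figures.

[OCl⁻]/[HOCl] = 10^(pH − pKa) = 10^(7.71 − 7.46) = 10^0.25 = 1.778.
Fraction as HOCl = 1 / (1 + 1.778) = 0.3599.
OCl⁻ = (1 − 0.3599) × 1.21 ppm = 0.7745 ppm.

0.774 ppm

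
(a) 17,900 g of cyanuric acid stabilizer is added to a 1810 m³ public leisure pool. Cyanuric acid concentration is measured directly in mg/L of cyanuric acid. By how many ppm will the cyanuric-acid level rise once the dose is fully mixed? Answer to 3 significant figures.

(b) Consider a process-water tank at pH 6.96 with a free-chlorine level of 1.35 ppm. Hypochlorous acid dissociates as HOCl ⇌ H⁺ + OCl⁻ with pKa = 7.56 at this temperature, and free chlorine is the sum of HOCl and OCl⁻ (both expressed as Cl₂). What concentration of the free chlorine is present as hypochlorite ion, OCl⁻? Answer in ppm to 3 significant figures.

(a) Volume: 1810 m³ = 1,810,000 L.
(a) Rise: 17,900 g / 1,810,000 L × 1000 = 9.89 mg/L.

(b) [OCl⁻]/[HOCl] = 10^(pH − pKa) = 10^(6.96 − 7.56) = 10^-0.60 = 0.2512.
(b) Fraction as HOCl = 1 / (1 + 0.2512) = 0.7992.
(b) OCl⁻ = (1 − 0.7992) × 1.35 ppm = 0.271 ppm.

(a) 9.89 ppm; (b) 0.271 ppm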